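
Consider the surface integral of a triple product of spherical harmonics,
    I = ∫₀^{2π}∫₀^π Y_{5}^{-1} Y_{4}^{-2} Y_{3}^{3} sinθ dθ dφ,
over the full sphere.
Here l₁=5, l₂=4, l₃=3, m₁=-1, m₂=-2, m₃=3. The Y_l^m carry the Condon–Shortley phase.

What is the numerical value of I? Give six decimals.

Checks pass: Σm=0; 12 even; l₃=3∈[1,9].
(2·5+1)(2·4+1)(2·3+1) = 693
Δ: 6! 4! 2! / 13! → 1/180180
sum: t=2:+1/576 t=3:−1/144 t=4:+1/576 = -1/288
3j²(5 4 3; 0 0 0) = Δ·Π!·Σ² = 20/1001  (sign +1)
sum: t=2:+1/2304 = 1/2304
3j²(5 4 3; -1 -2 3) = Δ·Π!·Σ² = 75/4004  (sign +1)
combine: 4πI² = 693·20/1001·75/4004 = 3375/13013
take √, sign +1: I = 0.14366244

0.143662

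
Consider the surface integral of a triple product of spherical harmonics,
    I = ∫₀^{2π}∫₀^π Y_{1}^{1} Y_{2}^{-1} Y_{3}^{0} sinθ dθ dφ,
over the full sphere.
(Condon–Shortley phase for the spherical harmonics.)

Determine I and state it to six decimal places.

0.143048

m-sum 0 ✓  L=6 even ✓  1≤3≤3 ✓
Π(2lᵢ+1) = 3×5×7 = 105
triangle coeff Δ(1,2,3) = 1/105
Σ_t [0,0]: t=0:+1/4 = 1/4
(3j)²=3/35 [(1 2 3; 0 0 0)], sign=-1
Σ_t [0,0]: t=0:+1/12 = 1/12
(3j)²=1/35 [(1 2 3; 1 -1 0)], sign=-1
⇒ 4πI² = 9/35
I = (+1)√(9/35/(4π)) = 0.14304817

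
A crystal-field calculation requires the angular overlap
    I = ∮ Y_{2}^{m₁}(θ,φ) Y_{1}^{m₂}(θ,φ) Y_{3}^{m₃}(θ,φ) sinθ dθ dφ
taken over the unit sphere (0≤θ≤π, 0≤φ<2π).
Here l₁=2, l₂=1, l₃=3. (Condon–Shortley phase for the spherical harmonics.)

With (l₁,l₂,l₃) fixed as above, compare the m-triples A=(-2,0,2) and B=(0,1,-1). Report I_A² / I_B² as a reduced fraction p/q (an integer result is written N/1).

Shared (l₁,l₂,l₃)=(2,1,3): N and (l;000)² cancel in I_A²/I_B².
A: Δ = 0!·4!·2!/7! = 1/105; Racah Σ t=0..0: t=0:+1/24 = 1/24; ⇒ 3j(2 1 3; -2 0 2)² = 1/21, sgn -1
B: Δ = 0!·4!·2!/7! = 1/105; Racah Σ t=0..0: t=0:+1/8 = 1/8; ⇒ 3j(2 1 3; 0 1 -1)² = 2/35, sgn +1
I_A²/I_B² = (1/21)/(2/35) = 5/6

5/6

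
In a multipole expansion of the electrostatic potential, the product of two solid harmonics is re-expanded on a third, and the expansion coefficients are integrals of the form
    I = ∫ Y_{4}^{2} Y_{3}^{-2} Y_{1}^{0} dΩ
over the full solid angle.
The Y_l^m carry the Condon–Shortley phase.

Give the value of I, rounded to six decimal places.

Rules hold: Σm=0, L=8 even, 1≤1≤7.
N = 9·7·3 = 189
Δ = 6!·2!·0!/9! = 1/252
Racah Σ t=3..3: t=3:−1/36 = -1/36
⇒ 3j(4 3 1; 0 0 0)² = 4/63, sgn +1
Racah Σ t=1..1: t=1:−1/120 = -1/120
⇒ 3j(4 3 1; 2 -2 0)² = 1/21, sgn +1
4πI² = N·(3j₀)²·(3jₘ)² = 4/7
I = +1·√(0.571429/4π) = 0.21324362

0.213244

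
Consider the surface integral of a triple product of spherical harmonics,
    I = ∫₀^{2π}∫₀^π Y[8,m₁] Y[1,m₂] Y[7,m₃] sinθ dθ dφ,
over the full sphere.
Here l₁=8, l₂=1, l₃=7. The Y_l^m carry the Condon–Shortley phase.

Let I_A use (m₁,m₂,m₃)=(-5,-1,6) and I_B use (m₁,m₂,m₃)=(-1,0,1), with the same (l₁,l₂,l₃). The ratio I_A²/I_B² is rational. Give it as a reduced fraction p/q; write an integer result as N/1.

1/21

l's match ⇒ only the (l;m) 3-j factors differ between A and B.
A: triangle coeff Δ(8,1,7) = 1/2040; Σ_t [0,0]: t=0:+1/12454041600 = 1/12454041600; (3j)²=1/680 [(8 1 7; -5 -1 6)], sign=-1
B: triangle coeff Δ(8,1,7) = 1/2040; Σ_t [1,1]: t=1:−1/29030400 = -1/29030400; (3j)²=21/680 [(8 1 7; -1 0 1)], sign=-1
I_A²/I_B² = (1/680)/(21/680) = 1/21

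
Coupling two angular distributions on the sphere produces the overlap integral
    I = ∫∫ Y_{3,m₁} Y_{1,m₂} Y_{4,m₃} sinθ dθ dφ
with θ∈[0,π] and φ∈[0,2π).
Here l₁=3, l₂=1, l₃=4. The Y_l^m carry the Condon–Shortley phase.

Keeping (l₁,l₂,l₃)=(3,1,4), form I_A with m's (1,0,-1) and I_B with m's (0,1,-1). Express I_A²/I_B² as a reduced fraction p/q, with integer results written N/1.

Shared (l₁,l₂,l₃)=(3,1,4): N and (l;000)² cancel in I_A²/I_B².
A: Δ = 0!·6!·2!/9! = 1/252; Racah Σ t=0..0: t=0:+1/48 = 1/48; ⇒ 3j(3 1 4; 1 0 -1)² = 5/84, sgn -1
B: Δ = 0!·6!·2!/9! = 1/252; Racah Σ t=0..0: t=0:+1/72 = 1/72; ⇒ 3j(3 1 4; 0 1 -1)² = 5/126, sgn -1
I_A²/I_B² = (5/84)/(5/126) = 3/2

3/2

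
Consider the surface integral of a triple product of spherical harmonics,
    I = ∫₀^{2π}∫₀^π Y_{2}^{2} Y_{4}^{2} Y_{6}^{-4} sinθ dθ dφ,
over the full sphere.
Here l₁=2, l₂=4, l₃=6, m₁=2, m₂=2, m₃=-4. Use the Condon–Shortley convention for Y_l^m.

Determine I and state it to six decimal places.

m-sum 0 ✓  L=12 even ✓  2≤6≤6 ✓
Π(2lᵢ+1) = 5×9×13 = 585
triangle coeff Δ(2,4,6) = 1/6435
Σ_t [0,0]: t=0:+1/2304 = 1/2304
(3j)²=5/143 [(2 4 6; 0 0 0)], sign=+1
Σ_t [0,0]: t=0:+1/34560 = 1/34560
(3j)²=14/429 [(2 4 6; 2 2 -4)], sign=+1
⇒ 4πI² = 1050/1573
I = (+1)√(1050/1573/(4π)) = 0.23047581

0.230476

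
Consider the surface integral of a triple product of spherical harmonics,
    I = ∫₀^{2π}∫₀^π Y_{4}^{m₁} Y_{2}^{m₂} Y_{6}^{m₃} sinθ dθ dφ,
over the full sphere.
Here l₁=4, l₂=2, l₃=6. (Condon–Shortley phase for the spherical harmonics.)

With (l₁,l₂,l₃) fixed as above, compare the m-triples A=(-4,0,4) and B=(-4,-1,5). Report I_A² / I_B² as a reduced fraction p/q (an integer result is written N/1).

3/11

l's match ⇒ only the (l;m) 3-j factors differ between A and B.
A: triangle coeff Δ(4,2,6) = 1/6435; Σ_t [0,0]: t=0:+1/161280 = 1/161280; (3j)²=1/143 [(4 2 6; -4 0 4)], sign=+1
B: triangle coeff Δ(4,2,6) = 1/6435; Σ_t [0,0]: t=0:+1/241920 = 1/241920; (3j)²=1/39 [(4 2 6; -4 -1 5)], sign=-1
I_A²/I_B² = (1/143)/(1/39) = 3/11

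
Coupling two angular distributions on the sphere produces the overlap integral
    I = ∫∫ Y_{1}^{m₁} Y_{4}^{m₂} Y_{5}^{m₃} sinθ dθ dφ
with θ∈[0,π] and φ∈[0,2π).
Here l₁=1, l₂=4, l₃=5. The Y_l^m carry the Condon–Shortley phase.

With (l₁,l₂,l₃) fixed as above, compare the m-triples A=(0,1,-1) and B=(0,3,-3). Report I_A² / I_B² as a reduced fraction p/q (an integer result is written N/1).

3/2

Shared (l₁,l₂,l₃)=(1,4,5): N and (l;000)² cancel in I_A²/I_B².
A: Δ = 0!·2!·8!/11! = 1/495; Racah Σ t=0..0: t=0:+1/720 = 1/720; ⇒ 3j(1 4 5; 0 1 -1)² = 8/165, sgn +1
B: Δ = 0!·2!·8!/11! = 1/495; Racah Σ t=0..0: t=0:+1/5040 = 1/5040; ⇒ 3j(1 4 5; 0 3 -3)² = 16/495, sgn +1
I_A²/I_B² = (8/165)/(16/495) = 3/2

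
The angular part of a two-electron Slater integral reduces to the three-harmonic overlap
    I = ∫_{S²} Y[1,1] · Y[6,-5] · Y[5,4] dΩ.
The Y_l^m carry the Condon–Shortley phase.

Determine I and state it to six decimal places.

-0.303018

Checks pass: Σm=0; 12 even; l₃=5∈[5,7].
(2·1+1)(2·6+1)(2·5+1) = 429
Δ: 2! 0! 10! / 13! → 1/858
sum: t=1:−1/14400 = -1/14400
3j²(1 6 5; 0 0 0) = Δ·Π!·Σ² = 6/143  (sign +1)
sum: t=0:+1/725760 = 1/725760
3j²(1 6 5; 1 -5 4) = Δ·Π!·Σ² = 5/78  (sign -1)
combine: 4πI² = 429·6/143·5/78 = 15/13
take √, sign -1: I = -0.30301841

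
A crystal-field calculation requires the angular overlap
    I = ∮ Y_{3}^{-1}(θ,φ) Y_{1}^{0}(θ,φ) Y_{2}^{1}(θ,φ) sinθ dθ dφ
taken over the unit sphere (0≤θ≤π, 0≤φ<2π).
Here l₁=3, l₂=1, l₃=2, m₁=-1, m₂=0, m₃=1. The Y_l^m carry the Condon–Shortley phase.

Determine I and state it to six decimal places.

-0.233597

Checks pass: Σm=0; 6 even; l₃=2∈[2,4].
(2·3+1)(2·1+1)(2·2+1) = 105
Δ: 2! 4! 0! / 7! → 1/105
sum: t=1:−1/4 = -1/4
3j²(3 1 2; 0 0 0) = Δ·Π!·Σ² = 3/35  (sign -1)
sum: t=1:−1/6 = -1/6
3j²(3 1 2; -1 0 1) = Δ·Π!·Σ² = 8/105  (sign +1)
combine: 4πI² = 105·3/35·8/105 = 24/35
take √, sign -1: I = -0.23359668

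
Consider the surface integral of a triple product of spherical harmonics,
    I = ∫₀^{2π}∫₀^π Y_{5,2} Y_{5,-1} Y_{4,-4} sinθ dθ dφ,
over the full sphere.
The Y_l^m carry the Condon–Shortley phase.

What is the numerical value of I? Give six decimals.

0.000000

2 − 1 − 4 = -3 ≠ 0: azimuthal integral kills it; I = 0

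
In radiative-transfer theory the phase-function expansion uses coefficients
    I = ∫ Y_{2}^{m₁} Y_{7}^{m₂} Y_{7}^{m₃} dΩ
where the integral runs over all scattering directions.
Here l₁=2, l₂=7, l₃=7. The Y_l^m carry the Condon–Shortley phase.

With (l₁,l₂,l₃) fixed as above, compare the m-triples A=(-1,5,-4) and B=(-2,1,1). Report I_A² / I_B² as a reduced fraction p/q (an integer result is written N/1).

729/784

Shared (l₁,l₂,l₃)=(2,7,7): N and (l;000)² cancel in I_A²/I_B².
A: Δ = 2!·2!·12!/17! = 1/185640; Racah Σ t=1..2: t=1:−1/79833600 t=2:+1/14515200 = 1/17740800; ⇒ 3j(2 7 7; -1 5 -4)² = 729/30940, sgn -1
B: Δ = 2!·2!·12!/17! = 1/185640; Racah Σ t=2..2: t=2:+1/2073600 = 1/2073600; ⇒ 3j(2 7 7; -2 1 1)² = 28/1105, sgn +1
I_A²/I_B² = (729/30940)/(28/1105) = 729/784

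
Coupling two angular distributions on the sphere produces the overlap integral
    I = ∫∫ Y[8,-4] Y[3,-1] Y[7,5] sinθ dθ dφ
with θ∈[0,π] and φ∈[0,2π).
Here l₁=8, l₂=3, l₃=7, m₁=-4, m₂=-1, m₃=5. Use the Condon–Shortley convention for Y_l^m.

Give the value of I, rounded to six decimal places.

Rules hold: Σm=0, L=18 even, 5≤7≤11.
N = 17·7·15 = 1785
Δ = 4!·12!·2!/19! = 1/5290740
Racah Σ t=1..3: t=1:−1/7257600 t=2:+1/2073600 t=3:−1/7257600 = 1/4838400
⇒ 3j(8 3 7; 0 0 0)² = 252/20995, sgn -1
Racah Σ t=0..2: t=0:+1/22992076800 t=1:−1/239500800 t=2:+1/58060800 = 43/3284582400
⇒ 3j(8 3 7; -4 -1 5)² = 12943/755820, sgn +1
4πI² = N·(3j₀)²·(3jₘ)² = 1902621/5185765
I = -1·√(0.366893/4π) = -0.17086960

-0.170870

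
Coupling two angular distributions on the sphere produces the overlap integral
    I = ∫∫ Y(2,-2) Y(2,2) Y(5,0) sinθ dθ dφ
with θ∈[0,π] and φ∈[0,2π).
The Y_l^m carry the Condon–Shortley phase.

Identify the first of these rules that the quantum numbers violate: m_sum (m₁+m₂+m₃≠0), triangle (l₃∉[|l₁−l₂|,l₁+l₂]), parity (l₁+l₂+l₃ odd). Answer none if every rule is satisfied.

Σmᵢ = 0  ✓
l₃∈[|l₁−l₂|,l₁+l₂]=[0,4], have l₃=5  ✗
Σlᵢ = 9 ⇒ odd

triangle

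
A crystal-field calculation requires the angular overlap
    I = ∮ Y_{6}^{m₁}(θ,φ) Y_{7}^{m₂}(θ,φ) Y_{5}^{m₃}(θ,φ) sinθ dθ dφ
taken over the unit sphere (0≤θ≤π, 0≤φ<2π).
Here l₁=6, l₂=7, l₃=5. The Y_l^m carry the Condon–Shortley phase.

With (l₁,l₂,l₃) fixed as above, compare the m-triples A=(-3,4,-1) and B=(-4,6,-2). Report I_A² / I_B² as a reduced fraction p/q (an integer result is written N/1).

l's match ⇒ only the (l;m) 3-j factors differ between A and B.
A: triangle coeff Δ(6,7,5) = 1/174594420; Σ_t [5,8]: t=5:−1/12441600 t=6:+1/1036800 t=7:−1/967680 t=8:+1/8709120 = -1/29030400; (3j)²=9/146965 [(6 7 5; -3 4 -1)], sign=-1
B: triangle coeff Δ(6,7,5) = 1/174594420; Σ_t [7,8]: t=7:−1/21772800 t=8:+1/19353600 = 1/174182400; (3j)²=1/3876 [(6 7 5; -4 6 -2)], sign=-1
I_A²/I_B² = (9/146965)/(1/3876) = 108/455

108/455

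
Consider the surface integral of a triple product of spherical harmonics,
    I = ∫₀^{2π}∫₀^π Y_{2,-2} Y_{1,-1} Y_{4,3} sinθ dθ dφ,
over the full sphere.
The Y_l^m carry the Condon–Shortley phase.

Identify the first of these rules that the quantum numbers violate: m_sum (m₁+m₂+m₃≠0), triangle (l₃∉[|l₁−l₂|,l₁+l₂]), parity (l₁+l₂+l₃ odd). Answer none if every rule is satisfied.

triangle

azimuthal sum: -2 − 1 + 3 = 0  ✓
1 ≤ 4 ≤ 3 (triangle on l)  ✗
L = 2 + 1 + 4 = 7 (odd)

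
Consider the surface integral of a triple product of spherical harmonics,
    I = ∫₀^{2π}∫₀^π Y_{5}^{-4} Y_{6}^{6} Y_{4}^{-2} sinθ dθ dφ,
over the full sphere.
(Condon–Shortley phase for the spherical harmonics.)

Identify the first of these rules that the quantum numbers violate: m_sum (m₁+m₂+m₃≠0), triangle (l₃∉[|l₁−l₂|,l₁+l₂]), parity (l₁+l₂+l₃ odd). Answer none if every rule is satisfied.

parity

azimuthal sum: -4 + 6 − 2 = 0  ✓
1 ≤ 4 ≤ 11 (triangle on l)  ✓
L = 5 + 6 + 4 = 15 (odd)  ✗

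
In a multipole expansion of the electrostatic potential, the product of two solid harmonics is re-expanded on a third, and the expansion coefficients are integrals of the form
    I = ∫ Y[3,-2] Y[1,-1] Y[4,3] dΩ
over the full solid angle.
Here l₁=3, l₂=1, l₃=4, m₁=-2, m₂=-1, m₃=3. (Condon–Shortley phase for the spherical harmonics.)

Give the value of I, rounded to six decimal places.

Checks pass: Σm=0; 8 even; l₃=4∈[2,4].
(2·3+1)(2·1+1)(2·4+1) = 189
Δ: 0! 6! 2! / 9! → 1/252
sum: t=0:+1/36 = 1/36
3j²(3 1 4; 0 0 0) = Δ·Π!·Σ² = 4/63  (sign +1)
sum: t=0:+1/240 = 1/240
3j²(3 1 4; -2 -1 3) = Δ·Π!·Σ² = 1/12  (sign -1)
combine: 4πI² = 189·4/63·1/12 = 1/1
take √, sign -1: I = -0.28209479

-0.282095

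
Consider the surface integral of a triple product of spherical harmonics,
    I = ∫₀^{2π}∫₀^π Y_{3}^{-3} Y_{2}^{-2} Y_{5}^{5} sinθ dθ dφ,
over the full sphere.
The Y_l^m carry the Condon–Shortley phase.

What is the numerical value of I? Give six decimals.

-0.347235

Checks pass: Σm=0; 10 even; l₃=5∈[1,5].
(2·3+1)(2·2+1)(2·5+1) = 385
Δ: 0! 6! 4! / 11! → 1/2310
sum: t=0:+1/144 = 1/144
3j²(3 2 5; 0 0 0) = Δ·Π!·Σ² = 10/231  (sign -1)
sum: t=0:+1/17280 = 1/17280
3j²(3 2 5; -3 -2 5) = Δ·Π!·Σ² = 1/11  (sign +1)
combine: 4πI² = 385·10/231·1/11 = 50/33
take √, sign -1: I = -0.34723469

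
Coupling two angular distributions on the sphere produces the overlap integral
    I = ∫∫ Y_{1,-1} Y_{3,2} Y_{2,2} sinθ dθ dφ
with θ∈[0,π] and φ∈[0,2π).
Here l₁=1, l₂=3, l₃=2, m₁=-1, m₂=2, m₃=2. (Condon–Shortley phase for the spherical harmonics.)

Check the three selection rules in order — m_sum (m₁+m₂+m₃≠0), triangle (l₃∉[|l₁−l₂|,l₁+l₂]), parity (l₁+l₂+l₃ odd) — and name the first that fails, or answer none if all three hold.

m_sum

m₁+m₂+m₃ = -1 + 2 + 2 = 3  ✗
triangle: |1−3|=2 ≤ l₃=2 ≤ 1+3=4
parity: l₁+l₂+l₃ = 6 is even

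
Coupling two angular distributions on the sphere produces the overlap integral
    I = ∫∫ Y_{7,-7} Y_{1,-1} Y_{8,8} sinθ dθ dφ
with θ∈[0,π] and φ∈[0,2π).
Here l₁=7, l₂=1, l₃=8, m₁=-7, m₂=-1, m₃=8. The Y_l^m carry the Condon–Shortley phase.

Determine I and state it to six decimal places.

Checks pass: Σm=0; 16 even; l₃=8∈[6,8].
(2·7+1)(2·1+1)(2·8+1) = 765
Δ: 0! 14! 2! / 17! → 1/2040
sum: t=0:+1/25401600 = 1/25401600
3j²(7 1 8; 0 0 0) = Δ·Π!·Σ² = 8/255  (sign +1)
sum: t=0:+1/174356582400 = 1/174356582400
3j²(7 1 8; -7 -1 8) = Δ·Π!·Σ² = 1/17  (sign +1)
combine: 4πI² = 765·8/255·1/17 = 24/17
take √, sign +1: I = 0.33517856

0.335179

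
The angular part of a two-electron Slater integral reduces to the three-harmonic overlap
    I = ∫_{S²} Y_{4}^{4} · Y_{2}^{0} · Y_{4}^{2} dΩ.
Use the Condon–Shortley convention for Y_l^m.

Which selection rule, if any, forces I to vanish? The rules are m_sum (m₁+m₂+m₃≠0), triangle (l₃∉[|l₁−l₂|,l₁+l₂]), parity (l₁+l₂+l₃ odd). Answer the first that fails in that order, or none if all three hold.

m_sum

Σmᵢ = 6  ✗
l₃∈[|l₁−l₂|,l₁+l₂]=[2,6], have l₃=4
Σlᵢ = 10 ⇒ even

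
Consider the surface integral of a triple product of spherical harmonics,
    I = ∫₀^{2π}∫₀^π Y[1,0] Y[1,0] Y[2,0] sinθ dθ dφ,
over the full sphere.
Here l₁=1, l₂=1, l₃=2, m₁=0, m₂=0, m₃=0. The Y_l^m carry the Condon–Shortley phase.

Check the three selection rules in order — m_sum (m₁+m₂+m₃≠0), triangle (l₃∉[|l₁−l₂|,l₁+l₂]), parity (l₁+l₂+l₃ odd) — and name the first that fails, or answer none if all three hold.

azimuthal sum: 0 + 0 + 0 = 0  ✓
0 ≤ 2 ≤ 2 (triangle on l)  ✓
L = 1 + 1 + 2 = 4 (even)  ✓

none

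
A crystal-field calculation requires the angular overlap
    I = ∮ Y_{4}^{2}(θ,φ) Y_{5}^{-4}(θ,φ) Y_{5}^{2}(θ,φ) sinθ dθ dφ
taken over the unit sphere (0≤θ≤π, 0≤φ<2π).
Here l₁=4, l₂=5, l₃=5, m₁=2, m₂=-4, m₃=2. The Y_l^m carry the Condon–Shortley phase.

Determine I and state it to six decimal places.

0.118854

Checks pass: Σm=0; 14 even; l₃=5∈[1,9].
(2·4+1)(2·5+1)(2·5+1) = 1089
Δ: 4! 4! 6! / 15! → 1/3153150
sum: t=0:+1/69120 t=1:−1/1728 t=2:+1/576 t=3:−1/1728 t=4:+1/69120 = 7/11520
3j²(4 5 5; 0 0 0) = Δ·Π!·Σ² = 2/143  (sign -1)
sum: t=0:+1/11520 t=1:−1/25920 = 1/20736
3j²(4 5 5; 2 -4 2) = Δ·Π!·Σ² = 5/429  (sign -1)
combine: 4πI² = 1089·2/143·5/429 = 30/169
take √, sign +1: I = 0.11885360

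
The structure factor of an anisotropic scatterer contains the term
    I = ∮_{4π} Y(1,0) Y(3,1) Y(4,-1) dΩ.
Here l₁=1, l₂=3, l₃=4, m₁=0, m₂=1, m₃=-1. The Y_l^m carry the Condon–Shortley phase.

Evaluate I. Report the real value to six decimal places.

-0.238414

Rules hold: Σm=0, L=8 even, 2≤4≤4.
N = 3·7·9 = 189
Δ = 0!·2!·6!/9! = 1/252
Racah Σ t=0..0: t=0:+1/36 = 1/36
⇒ 3j(1 3 4; 0 0 0)² = 4/63, sgn +1
Racah Σ t=0..0: t=0:+1/48 = 1/48
⇒ 3j(1 3 4; 0 1 -1)² = 5/84, sgn -1
4πI² = N·(3j₀)²·(3jₘ)² = 5/7
I = -1·√(0.714286/4π) = -0.23841361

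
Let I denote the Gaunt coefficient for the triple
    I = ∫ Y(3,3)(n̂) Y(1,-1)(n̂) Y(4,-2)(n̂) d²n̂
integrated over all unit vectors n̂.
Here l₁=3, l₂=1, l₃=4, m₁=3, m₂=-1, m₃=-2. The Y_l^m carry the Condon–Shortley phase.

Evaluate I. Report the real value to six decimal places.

0.061558

Checks pass: Σm=0; 8 even; l₃=4∈[2,4].
(2·3+1)(2·1+1)(2·4+1) = 189
Δ: 0! 6! 2! / 9! → 1/252
sum: t=0:+1/36 = 1/36
3j²(3 1 4; 0 0 0) = Δ·Π!·Σ² = 4/63  (sign +1)
sum: t=0:+1/1440 = 1/1440
3j²(3 1 4; 3 -1 -2) = Δ·Π!·Σ² = 1/252  (sign +1)
combine: 4πI² = 189·4/63·1/252 = 1/21
take √, sign +1: I = 0.06155813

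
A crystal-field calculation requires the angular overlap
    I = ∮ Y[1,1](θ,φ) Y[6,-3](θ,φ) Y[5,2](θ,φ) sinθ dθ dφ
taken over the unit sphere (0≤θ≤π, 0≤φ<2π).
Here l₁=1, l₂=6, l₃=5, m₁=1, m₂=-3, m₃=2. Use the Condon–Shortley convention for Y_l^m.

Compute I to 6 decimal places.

Checks pass: Σm=0; 12 even; l₃=5∈[5,7].
(2·1+1)(2·6+1)(2·5+1) = 429
Δ: 2! 0! 10! / 13! → 1/858
sum: t=1:−1/14400 = -1/14400
3j²(1 6 5; 0 0 0) = Δ·Π!·Σ² = 6/143  (sign +1)
sum: t=0:+1/60480 = 1/60480
3j²(1 6 5; 1 -3 2) = Δ·Π!·Σ² = 6/143  (sign -1)
combine: 4πI² = 429·6/143·6/143 = 108/143
take √, sign -1: I = -0.24515397

-0.245154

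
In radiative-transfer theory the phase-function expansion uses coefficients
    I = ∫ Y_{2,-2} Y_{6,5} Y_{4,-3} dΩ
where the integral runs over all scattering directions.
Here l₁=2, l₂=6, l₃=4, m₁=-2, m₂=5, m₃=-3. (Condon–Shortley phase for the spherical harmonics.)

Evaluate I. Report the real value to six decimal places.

-0.288917

Rules hold: Σm=0, L=12 even, 4≤4≤8.
N = 5·13·9 = 585
Δ = 4!·0!·8!/13! = 1/6435
Racah Σ t=2..2: t=2:+1/2304 = 1/2304
⇒ 3j(2 6 4; 0 0 0)² = 5/143, sgn +1
Racah Σ t=4..4: t=4:+1/120960 = 1/120960
⇒ 3j(2 6 4; -2 5 -3)² = 2/39, sgn -1
4πI² = N·(3j₀)²·(3jₘ)² = 150/143
I = -1·√(1.04895/4π) = -0.28891672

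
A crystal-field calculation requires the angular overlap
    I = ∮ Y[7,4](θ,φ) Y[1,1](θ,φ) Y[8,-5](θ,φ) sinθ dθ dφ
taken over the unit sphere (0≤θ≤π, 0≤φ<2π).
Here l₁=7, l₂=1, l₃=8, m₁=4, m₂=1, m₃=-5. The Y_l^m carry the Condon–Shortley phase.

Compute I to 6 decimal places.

-0.270230

m-sum 0 ✓  L=16 even ✓  6≤8≤8 ✓
Π(2lᵢ+1) = 15×3×17 = 765
triangle coeff Δ(7,1,8) = 1/2040
Σ_t [0,0]: t=0:+1/25401600 = 1/25401600
(3j)²=8/255 [(7 1 8; 0 0 0)], sign=+1
Σ_t [0,0]: t=0:+1/479001600 = 1/479001600
(3j)²=13/340 [(7 1 8; 4 1 -5)], sign=-1
⇒ 4πI² = 78/85
I = (-1)√(78/85/(4π)) = -0.27022959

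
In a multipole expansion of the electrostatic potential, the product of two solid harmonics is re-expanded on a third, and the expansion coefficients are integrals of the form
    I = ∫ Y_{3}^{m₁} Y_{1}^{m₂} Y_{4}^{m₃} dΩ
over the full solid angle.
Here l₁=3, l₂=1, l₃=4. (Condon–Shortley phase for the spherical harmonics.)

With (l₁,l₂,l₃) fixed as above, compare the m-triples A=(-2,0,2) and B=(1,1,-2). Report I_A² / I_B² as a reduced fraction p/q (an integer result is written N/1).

4/5

Shared (l₁,l₂,l₃)=(3,1,4): N and (l;000)² cancel in I_A²/I_B².
A: Δ = 0!·6!·2!/9! = 1/252; Racah Σ t=0..0: t=0:+1/120 = 1/120; ⇒ 3j(3 1 4; -2 0 2)² = 1/21, sgn +1
B: Δ = 0!·6!·2!/9! = 1/252; Racah Σ t=0..0: t=0:+1/96 = 1/96; ⇒ 3j(3 1 4; 1 1 -2)² = 5/84, sgn +1
I_A²/I_B² = (1/21)/(5/84) = 4/5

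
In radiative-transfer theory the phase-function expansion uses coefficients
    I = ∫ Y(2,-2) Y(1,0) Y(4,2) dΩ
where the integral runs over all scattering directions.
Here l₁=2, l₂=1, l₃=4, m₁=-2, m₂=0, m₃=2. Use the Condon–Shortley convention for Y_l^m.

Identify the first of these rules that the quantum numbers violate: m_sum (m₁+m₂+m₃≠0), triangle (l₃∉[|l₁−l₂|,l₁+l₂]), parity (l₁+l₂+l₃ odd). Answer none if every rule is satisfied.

triangle

Σmᵢ = 0  ✓
l₃∈[|l₁−l₂|,l₁+l₂]=[1,3], have l₃=4  ✗
Σlᵢ = 7 ⇒ odd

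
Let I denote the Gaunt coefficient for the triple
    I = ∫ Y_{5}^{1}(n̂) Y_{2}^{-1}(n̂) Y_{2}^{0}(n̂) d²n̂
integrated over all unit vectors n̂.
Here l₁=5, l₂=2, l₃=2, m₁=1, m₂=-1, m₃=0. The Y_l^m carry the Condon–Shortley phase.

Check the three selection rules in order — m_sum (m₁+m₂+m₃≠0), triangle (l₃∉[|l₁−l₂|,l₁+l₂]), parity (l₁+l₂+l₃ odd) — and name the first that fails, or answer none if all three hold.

triangle

m₁+m₂+m₃ = 1 − 1 + 0 = 0  ✓
triangle: |5−2|=3 ≤ l₃=2 ≤ 5+2=7  ✗
parity: l₁+l₂+l₃ = 9 is odd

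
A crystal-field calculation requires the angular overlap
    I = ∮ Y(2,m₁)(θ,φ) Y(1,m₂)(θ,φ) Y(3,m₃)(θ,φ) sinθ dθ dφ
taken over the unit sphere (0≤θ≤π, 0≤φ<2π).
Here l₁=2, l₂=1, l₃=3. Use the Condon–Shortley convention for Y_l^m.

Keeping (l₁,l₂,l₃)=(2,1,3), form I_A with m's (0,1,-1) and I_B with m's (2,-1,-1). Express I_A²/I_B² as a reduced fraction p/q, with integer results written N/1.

l's match ⇒ only the (l;m) 3-j factors differ between A and B.
A: triangle coeff Δ(2,1,3) = 1/105; Σ_t [0,0]: t=0:+1/8 = 1/8; (3j)²=2/35 [(2 1 3; 0 1 -1)], sign=+1
B: triangle coeff Δ(2,1,3) = 1/105; Σ_t [0,0]: t=0:+1/48 = 1/48; (3j)²=1/105 [(2 1 3; 2 -1 -1)], sign=+1
I_A²/I_B² = (2/35)/(1/105) = 6/1

6/1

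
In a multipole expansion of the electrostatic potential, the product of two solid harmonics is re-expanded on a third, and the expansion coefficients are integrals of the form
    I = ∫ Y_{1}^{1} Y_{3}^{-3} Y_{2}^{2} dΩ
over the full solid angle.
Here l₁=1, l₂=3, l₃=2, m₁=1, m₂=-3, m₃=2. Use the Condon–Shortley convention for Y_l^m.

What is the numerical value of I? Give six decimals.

Rules hold: Σm=0, L=6 even, 2≤2≤4.
N = 3·7·5 = 105
Δ = 2!·0!·4!/7! = 1/105
Racah Σ t=1..1: t=1:−1/4 = -1/4
⇒ 3j(1 3 2; 0 0 0)² = 3/35, sgn -1
Racah Σ t=0..0: t=0:+1/48 = 1/48
⇒ 3j(1 3 2; 1 -3 2)² = 1/7, sgn +1
4πI² = N·(3j₀)²·(3jₘ)² = 9/7
I = -1·√(1.28571/4π) = -0.31986543

-0.319865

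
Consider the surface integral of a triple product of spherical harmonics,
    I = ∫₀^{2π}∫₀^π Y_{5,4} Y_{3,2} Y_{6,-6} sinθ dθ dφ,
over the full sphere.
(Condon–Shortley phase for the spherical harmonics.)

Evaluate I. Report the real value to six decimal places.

0.207001

m-sum 0 ✓  L=14 even ✓  2≤6≤8 ✓
Π(2lᵢ+1) = 11×7×13 = 1001
triangle coeff Δ(5,3,6) = 1/675675
Σ_t [0,2]: t=0:+1/8640 t=1:−1/2304 t=2:+1/8640 = -7/34560
(3j)²=7/429 [(5 3 6; 0 0 0)], sign=-1
Σ_t [1,1]: t=1:−1/967680 = -1/967680
(3j)²=3/91 [(5 3 6; 4 2 -6)], sign=-1
⇒ 4πI² = 7/13
I = (+1)√(7/13/(4π)) = 0.20700098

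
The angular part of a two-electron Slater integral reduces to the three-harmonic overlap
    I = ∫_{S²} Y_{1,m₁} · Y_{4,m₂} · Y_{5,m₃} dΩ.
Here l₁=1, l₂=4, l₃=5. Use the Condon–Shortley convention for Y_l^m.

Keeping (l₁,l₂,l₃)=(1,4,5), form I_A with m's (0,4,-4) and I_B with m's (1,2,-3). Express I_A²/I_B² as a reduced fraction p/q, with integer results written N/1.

9/28

Same 1,4,5: normalisation and zero-m 3j drop out of the ratio.
A: Δ: 0! 2! 8! / 11! → 1/495; sum: t=0:+1/40320 = 1/40320; 3j²(1 4 5; 0 4 -4) = Δ·Π!·Σ² = 1/55  (sign -1)
B: Δ: 0! 2! 8! / 11! → 1/495; sum: t=0:+1/2880 = 1/2880; 3j²(1 4 5; 1 2 -3) = Δ·Π!·Σ² = 28/495  (sign +1)
I_A²/I_B² = (1/55)/(28/495) = 9/28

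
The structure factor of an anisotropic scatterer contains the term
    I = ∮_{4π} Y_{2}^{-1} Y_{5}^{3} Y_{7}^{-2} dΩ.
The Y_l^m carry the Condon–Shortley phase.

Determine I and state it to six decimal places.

Rules hold: Σm=0, L=14 even, 3≤7≤7.
N = 5·11·15 = 825
Δ = 0!·4!·10!/15! = 1/15015
Racah Σ t=0..0: t=0:+1/57600 = 1/57600
⇒ 3j(2 5 7; 0 0 0)² = 21/715, sgn -1
Racah Σ t=0..0: t=0:+1/483840 = 1/483840
⇒ 3j(2 5 7; -1 3 -2)² = 6/1001, sgn -1
4πI² = N·(3j₀)²·(3jₘ)² = 270/1859
I = +1·√(0.145239/4π) = 0.10750713

0.107507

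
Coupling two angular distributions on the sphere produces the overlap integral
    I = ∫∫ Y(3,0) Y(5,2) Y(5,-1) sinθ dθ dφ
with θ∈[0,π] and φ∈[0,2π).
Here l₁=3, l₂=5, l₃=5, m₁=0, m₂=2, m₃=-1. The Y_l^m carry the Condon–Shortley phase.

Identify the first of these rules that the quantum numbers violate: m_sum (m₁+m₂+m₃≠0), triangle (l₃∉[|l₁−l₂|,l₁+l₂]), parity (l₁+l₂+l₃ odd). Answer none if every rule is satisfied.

azimuthal sum: 0 + 2 − 1 = 1  ✗
2 ≤ 5 ≤ 8 (triangle on l)
L = 3 + 5 + 5 = 13 (odd)

m_sum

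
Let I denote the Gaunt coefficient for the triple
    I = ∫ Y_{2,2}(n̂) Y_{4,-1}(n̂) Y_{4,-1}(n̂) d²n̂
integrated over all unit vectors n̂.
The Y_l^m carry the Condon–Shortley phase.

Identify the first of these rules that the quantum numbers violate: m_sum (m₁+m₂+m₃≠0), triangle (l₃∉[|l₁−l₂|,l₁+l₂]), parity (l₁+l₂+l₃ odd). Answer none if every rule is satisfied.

none

Σmᵢ = 0  ✓
l₃∈[|l₁−l₂|,l₁+l₂]=[2,6], have l₃=4  ✓
Σlᵢ = 10 ⇒ even  ✓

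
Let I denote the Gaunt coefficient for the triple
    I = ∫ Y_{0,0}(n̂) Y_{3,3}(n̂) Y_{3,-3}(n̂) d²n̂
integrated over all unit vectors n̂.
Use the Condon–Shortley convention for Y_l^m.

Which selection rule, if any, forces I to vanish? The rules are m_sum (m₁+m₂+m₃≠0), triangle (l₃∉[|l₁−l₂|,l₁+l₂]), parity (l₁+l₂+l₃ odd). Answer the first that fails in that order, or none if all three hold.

none

azimuthal sum: 0 + 3 − 3 = 0  ✓
3 ≤ 3 ≤ 3 (triangle on l)  ✓
L = 0 + 3 + 3 = 6 (even)  ✓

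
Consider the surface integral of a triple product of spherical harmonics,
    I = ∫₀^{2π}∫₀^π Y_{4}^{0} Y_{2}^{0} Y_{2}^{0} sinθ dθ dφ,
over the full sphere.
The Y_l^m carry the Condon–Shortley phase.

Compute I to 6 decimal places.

0.241796

Checks pass: Σm=0; 8 even; l₃=2∈[2,6].
(2·4+1)(2·2+1)(2·2+1) = 225
Δ: 4! 4! 0! / 9! → 1/630
sum: t=2:+1/16 = 1/16
3j²(4 2 2; 0 0 0) = Δ·Π!·Σ² = 2/35  (sign +1)
(m-triple is (0,0,0) — same symbol as above.)
combine: 4πI² = 225·2/35·2/35 = 36/49
take √, sign +1: I = 0.24179554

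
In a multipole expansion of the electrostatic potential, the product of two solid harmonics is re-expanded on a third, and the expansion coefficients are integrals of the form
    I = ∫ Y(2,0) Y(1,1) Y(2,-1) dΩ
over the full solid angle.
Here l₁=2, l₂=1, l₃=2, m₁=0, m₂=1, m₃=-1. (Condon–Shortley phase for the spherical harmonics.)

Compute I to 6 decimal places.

l₁+l₂+l₃=5 is odd: 3j(l;000)=0 ⇒ I=0

0.000000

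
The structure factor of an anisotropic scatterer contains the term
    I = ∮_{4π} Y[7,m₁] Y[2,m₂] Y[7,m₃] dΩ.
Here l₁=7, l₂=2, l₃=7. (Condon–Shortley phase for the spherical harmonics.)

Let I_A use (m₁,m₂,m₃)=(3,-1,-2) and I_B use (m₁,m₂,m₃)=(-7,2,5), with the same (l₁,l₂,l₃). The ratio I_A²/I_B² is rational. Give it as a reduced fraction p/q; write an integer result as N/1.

625/182

Shared (l₁,l₂,l₃)=(7,2,7): N and (l;000)² cancel in I_A²/I_B².
A: Δ = 2!·12!·2!/17! = 1/185640; Racah Σ t=0..1: t=0:+1/1935360 t=1:−1/4354560 = 1/3483648; ⇒ 3j(7 2 7; 3 -1 -2)² = 125/12376, sgn -1
B: Δ = 2!·12!·2!/17! = 1/185640; Racah Σ t=2..2: t=2:+1/1916006400 = 1/1916006400; ⇒ 3j(7 2 7; -7 2 5)² = 1/340, sgn +1
I_A²/I_B² = (125/12376)/(1/340) = 625/182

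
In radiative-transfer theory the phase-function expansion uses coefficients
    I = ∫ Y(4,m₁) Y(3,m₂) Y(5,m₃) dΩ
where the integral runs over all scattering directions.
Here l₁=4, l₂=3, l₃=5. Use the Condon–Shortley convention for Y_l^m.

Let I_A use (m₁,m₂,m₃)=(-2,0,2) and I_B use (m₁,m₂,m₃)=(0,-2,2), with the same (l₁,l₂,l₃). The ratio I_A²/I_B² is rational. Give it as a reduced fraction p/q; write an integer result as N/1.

Shared (l₁,l₂,l₃)=(4,3,5): N and (l;000)² cancel in I_A²/I_B².
A: Δ = 2!·6!·4!/13! = 1/180180; Racah Σ t=0..2: t=0:+1/8640 t=1:−1/480 t=2:+1/576 = -1/4320; ⇒ 3j(4 3 5; -2 0 2)² = 1/2145, sgn +1
B: Δ = 2!·6!·4!/13! = 1/180180; Racah Σ t=0..1: t=0:+1/576 t=1:−1/864 = 1/1728; ⇒ 3j(4 3 5; 0 -2 2)² = 5/1287, sgn -1
I_A²/I_B² = (1/2145)/(5/1287) = 3/25

3/25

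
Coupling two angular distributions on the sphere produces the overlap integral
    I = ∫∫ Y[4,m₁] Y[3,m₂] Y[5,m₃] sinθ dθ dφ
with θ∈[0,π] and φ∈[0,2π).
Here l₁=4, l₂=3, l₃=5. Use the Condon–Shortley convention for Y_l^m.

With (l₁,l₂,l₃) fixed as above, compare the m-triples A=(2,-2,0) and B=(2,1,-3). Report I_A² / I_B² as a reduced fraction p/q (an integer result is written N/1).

800/567

l's match ⇒ only the (l;m) 3-j factors differ between A and B.
A: triangle coeff Δ(4,3,5) = 1/180180; Σ_t [0,1]: t=0:+1/576 t=1:−1/2880 = 1/720; (3j)²=80/3003 [(4 3 5; 2 -2 0)], sign=-1
B: triangle coeff Δ(4,3,5) = 1/180180; Σ_t [0,2]: t=0:+1/2304 t=1:−1/720 t=2:+1/5760 = -1/1280; (3j)²=27/1430 [(4 3 5; 2 1 -3)], sign=-1
I_A²/I_B² = (80/3003)/(27/1430) = 800/567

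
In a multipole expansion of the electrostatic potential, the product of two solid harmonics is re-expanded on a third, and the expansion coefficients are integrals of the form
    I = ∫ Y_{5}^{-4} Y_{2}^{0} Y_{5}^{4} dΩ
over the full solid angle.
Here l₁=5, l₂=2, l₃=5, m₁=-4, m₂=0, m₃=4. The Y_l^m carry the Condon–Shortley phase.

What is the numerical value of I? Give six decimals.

Rules hold: Σm=0, L=12 even, 3≤5≤7.
N = 11·5·11 = 605
Δ = 2!·8!·2!/13! = 1/38610
Racah Σ t=0..2: t=0:+1/2880 t=1:−1/576 t=2:+1/2880 = -1/960
⇒ 3j(5 2 5; 0 0 0)² = 10/429, sgn +1
Racah Σ t=1..2: t=1:−1/40320 t=2:+1/20160 = 1/40320
⇒ 3j(5 2 5; -4 0 4)² = 6/715, sgn -1
4πI² = N·(3j₀)²·(3jₘ)² = 20/169
I = -1·√(0.118343/4π) = -0.09704356

-0.097044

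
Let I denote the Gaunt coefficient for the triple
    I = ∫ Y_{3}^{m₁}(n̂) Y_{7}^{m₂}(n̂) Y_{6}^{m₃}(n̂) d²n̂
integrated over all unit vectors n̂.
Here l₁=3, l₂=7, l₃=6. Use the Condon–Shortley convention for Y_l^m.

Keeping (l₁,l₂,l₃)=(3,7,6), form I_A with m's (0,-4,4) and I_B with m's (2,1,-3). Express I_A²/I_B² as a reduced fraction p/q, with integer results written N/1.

2816/12675

l's match ⇒ only the (l;m) 3-j factors differ between A and B.
A: triangle coeff Δ(3,7,6) = 1/2042040; Σ_t [1,3]: t=1:−1/967680 t=2:+1/1451520 t=3:−1/43545600 = -1/2721600; (3j)²=32/7735 [(3 7 6; 0 -4 4)], sign=-1
B: triangle coeff Δ(3,7,6) = 1/2042040; Σ_t [0,1]: t=0:+1/1935360 t=1:−1/362880 = -13/5806080; (3j)²=195/10472 [(3 7 6; 2 1 -3)], sign=+1
I_A²/I_B² = (32/7735)/(195/10472) = 2816/12675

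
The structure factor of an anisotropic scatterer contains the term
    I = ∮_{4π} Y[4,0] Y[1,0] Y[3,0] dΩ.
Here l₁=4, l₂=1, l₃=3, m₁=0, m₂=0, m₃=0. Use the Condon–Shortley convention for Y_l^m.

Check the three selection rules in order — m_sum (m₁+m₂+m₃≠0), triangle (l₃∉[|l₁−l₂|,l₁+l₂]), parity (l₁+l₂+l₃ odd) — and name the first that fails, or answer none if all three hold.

none

m₁+m₂+m₃ = 0 + 0 + 0 = 0  ✓
triangle: |4−1|=3 ≤ l₃=3 ≤ 4+1=5  ✓
parity: l₁+l₂+l₃ = 8 is even  ✓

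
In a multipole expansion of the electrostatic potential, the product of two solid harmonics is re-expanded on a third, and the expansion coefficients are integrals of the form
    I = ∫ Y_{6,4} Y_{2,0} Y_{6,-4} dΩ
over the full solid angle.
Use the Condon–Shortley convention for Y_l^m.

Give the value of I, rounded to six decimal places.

-0.022938

Checks pass: Σm=0; 14 even; l₃=6∈[4,8].
(2·6+1)(2·2+1)(2·6+1) = 845
Δ: 2! 10! 2! / 15! → 1/90090
sum: t=0:+1/69120 t=1:−1/14400 t=2:+1/69120 = -7/172800
3j²(6 2 6; 0 0 0) = Δ·Π!·Σ² = 14/715  (sign -1)
sum: t=0:+1/322560 t=1:−1/362880 t=2:+1/14515200 = 1/2419200
3j²(6 2 6; 4 0 -4) = Δ·Π!·Σ² = 2/5005  (sign +1)
combine: 4πI² = 845·14/715·2/5005 = 4/605
take √, sign -1: I = -0.02293757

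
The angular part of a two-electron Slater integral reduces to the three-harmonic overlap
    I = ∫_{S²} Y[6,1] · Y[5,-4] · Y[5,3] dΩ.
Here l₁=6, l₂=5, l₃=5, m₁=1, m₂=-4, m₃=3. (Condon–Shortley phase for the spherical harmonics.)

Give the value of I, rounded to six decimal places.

-0.154663

Checks pass: Σm=0; 16 even; l₃=5∈[1,11].
(2·6+1)(2·5+1)(2·5+1) = 1573
Δ: 6! 6! 4! / 17! → 1/28588560
sum: t=1:−1/345600 t=2:+1/13824 t=3:−1/5184 t=4:+1/13824 t=5:−1/345600 = -7/129600
3j²(6 5 5; 0 0 0) = Δ·Π!·Σ² = 80/7293  (sign +1)
sum: t=0:+1/518400 t=1:−1/138240 = -11/2073600
3j²(6 5 5; 1 -4 3) = Δ·Π!·Σ² = 77/4420  (sign -1)
combine: 4πI² = 1573·80/7293·77/4420 = 3388/11271
take √, sign -1: I = -0.15466268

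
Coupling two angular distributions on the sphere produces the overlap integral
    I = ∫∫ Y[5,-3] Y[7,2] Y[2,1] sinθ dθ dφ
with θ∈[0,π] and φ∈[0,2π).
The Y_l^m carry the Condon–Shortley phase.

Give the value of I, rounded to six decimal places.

Checks pass: Σm=0; 14 even; l₃=2∈[2,12].
(2·5+1)(2·7+1)(2·2+1) = 825
Δ: 10! 0! 4! / 15! → 1/15015
sum: t=5:−1/57600 = -1/57600
3j²(5 7 2; 0 0 0) = Δ·Π!·Σ² = 21/715  (sign -1)
sum: t=8:+1/483840 = 1/483840
3j²(5 7 2; -3 2 1) = Δ·Π!·Σ² = 6/1001  (sign -1)
combine: 4πI² = 825·21/715·6/1001 = 270/1859
take √, sign +1: I = 0.10750713

0.107507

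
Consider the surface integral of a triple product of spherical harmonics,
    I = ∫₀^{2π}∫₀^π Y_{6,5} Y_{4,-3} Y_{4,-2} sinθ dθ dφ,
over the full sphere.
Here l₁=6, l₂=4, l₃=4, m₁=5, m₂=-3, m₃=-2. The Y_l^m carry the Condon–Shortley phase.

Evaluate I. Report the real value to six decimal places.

m-sum 0 ✓  L=14 even ✓  2≤4≤10 ✓
Π(2lᵢ+1) = 13×9×9 = 1053
triangle coeff Δ(6,4,4) = 1/1261260
Σ_t [2,4]: t=2:+1/4608 t=3:−1/1296 t=4:+1/4608 = -7/20736
(3j)²=20/1287 [(6 4 4; 0 0 0)], sign=-1
Σ_t [0,1]: t=0:+1/86400 t=1:−1/172800 = 1/172800
(3j)²=1/130 [(6 4 4; 5 -3 -2)], sign=+1
⇒ 4πI² = 18/143
I = (-1)√(18/143/(4π)) = -0.10008369

-0.100084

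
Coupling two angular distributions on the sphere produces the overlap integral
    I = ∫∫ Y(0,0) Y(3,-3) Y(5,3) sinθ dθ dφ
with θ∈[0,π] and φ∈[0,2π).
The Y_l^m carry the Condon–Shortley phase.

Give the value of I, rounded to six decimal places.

0.000000

|0−3|≤5≤0+3 violated ⇒ I = 0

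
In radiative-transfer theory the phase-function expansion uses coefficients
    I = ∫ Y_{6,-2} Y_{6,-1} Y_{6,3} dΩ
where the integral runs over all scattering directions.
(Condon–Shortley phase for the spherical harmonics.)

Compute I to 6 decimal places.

-0.055657

m-sum 0 ✓  L=18 even ✓  0≤6≤12 ✓
Π(2lᵢ+1) = 13×13×13 = 2197
triangle coeff Δ(6,6,6) = 1/325909584
Σ_t [0,6]: t=0:+1/373248000 t=1:−1/1728000 t=2:+1/110592 t=3:−1/46656 t=4:+1/110592 t=5:−1/1728000 t=6:+1/373248000 = -7/1555200
(3j)²=400/46189 [(6 6 6; 0 0 0)], sign=-1
Σ_t [2,5]: t=2:+1/1244160 t=3:−1/207360 t=4:+1/276480 t=5:−1/3110400 = -1/1382400
(3j)²=189/92378 [(6 6 6; -2 -1 3)], sign=+1
⇒ 4πI² = 491400/12623809
I = (-1)√(491400/12623809/(4π)) = -0.05565670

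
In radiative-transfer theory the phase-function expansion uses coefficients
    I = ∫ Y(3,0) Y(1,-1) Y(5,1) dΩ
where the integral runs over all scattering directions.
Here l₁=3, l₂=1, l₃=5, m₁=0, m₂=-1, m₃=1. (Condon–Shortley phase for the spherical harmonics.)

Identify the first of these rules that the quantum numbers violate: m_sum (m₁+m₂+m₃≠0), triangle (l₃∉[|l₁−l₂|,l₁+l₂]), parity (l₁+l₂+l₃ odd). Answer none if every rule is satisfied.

triangle

azimuthal sum: 0 − 1 + 1 = 0  ✓
2 ≤ 5 ≤ 4 (triangle on l)  ✗
L = 3 + 1 + 5 = 9 (odd)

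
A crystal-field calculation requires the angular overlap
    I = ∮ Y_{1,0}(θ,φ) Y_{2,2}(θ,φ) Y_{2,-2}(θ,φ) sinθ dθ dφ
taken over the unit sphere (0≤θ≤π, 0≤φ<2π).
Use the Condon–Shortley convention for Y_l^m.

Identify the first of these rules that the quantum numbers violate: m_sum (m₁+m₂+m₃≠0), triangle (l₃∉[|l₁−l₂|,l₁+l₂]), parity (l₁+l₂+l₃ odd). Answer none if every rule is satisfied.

Σmᵢ = 0  ✓
l₃∈[|l₁−l₂|,l₁+l₂]=[1,3], have l₃=2  ✓
Σlᵢ = 5 ⇒ odd  ✗

parity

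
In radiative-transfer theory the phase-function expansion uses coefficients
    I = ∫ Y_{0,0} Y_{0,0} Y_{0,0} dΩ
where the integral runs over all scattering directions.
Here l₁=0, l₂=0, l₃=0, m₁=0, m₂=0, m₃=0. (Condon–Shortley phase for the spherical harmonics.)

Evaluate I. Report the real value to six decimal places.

0.282095

Rules hold: Σm=0, L=0 even, 0≤0≤0.
N = 1·1·1 = 1
Δ = 0!·0!·0!/1! = 1/1
Racah Σ t=0..0: t=0:+1/1 = 1/1
⇒ 3j(0 0 0; 0 0 0)² = 1/1, sgn +1
(m-triple is (0,0,0) — same symbol as above.)
4πI² = N·(3j₀)²·(3jₘ)² = 1/1
I = +1·√(1/4π) = 0.28209479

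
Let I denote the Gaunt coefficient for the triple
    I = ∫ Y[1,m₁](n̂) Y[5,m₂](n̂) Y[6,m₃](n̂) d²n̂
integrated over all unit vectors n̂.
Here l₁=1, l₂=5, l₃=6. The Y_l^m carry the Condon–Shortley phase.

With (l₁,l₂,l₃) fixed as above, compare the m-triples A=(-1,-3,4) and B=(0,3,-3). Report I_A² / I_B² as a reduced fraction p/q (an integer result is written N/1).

5/3

l's match ⇒ only the (l;m) 3-j factors differ between A and B.
A: triangle coeff Δ(1,5,6) = 1/858; Σ_t [0,0]: t=0:+1/161280 = 1/161280; (3j)²=15/286 [(1 5 6; -1 -3 4)], sign=+1
B: triangle coeff Δ(1,5,6) = 1/858; Σ_t [0,0]: t=0:+1/80640 = 1/80640; (3j)²=9/286 [(1 5 6; 0 3 -3)], sign=-1
I_A²/I_B² = (15/286)/(9/286) = 5/3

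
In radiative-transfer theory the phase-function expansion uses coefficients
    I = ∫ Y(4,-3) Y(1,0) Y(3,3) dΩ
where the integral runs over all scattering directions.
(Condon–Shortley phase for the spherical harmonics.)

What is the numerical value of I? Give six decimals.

m-sum 0 ✓  L=8 even ✓  3≤3≤5 ✓
Π(2lᵢ+1) = 9×3×7 = 189
triangle coeff Δ(4,1,3) = 1/252
Σ_t [1,1]: t=1:−1/36 = -1/36
(3j)²=4/63 [(4 1 3; 0 0 0)], sign=+1
Σ_t [1,1]: t=1:−1/720 = -1/720
(3j)²=1/36 [(4 1 3; -3 0 3)], sign=-1
⇒ 4πI² = 1/3
I = (-1)√(1/3/(4π)) = -0.16286750

-0.162868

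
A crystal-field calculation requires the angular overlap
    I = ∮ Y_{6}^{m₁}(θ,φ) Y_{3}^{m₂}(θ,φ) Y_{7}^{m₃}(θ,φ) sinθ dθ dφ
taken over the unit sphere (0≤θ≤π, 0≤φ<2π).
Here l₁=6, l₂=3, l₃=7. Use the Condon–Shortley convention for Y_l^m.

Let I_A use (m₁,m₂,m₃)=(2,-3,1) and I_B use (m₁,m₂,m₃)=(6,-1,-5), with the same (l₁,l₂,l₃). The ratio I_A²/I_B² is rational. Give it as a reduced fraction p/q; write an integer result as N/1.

1225/1089

Same 6,3,7: normalisation and zero-m 3j drop out of the ratio.
A: Δ: 2! 10! 4! / 17! → 1/2042040; sum: t=0:+1/829440 = 1/829440; 3j²(6 3 7; 2 -3 1) = Δ·Π!·Σ² = 35/2431  (sign +1)
B: Δ: 2! 10! 4! / 17! → 1/2042040; sum: t=0:+1/29030400 = 1/29030400; 3j²(6 3 7; 6 -1 -5) = Δ·Π!·Σ² = 99/7735  (sign +1)
I_A²/I_B² = (35/2431)/(99/7735) = 1225/1089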